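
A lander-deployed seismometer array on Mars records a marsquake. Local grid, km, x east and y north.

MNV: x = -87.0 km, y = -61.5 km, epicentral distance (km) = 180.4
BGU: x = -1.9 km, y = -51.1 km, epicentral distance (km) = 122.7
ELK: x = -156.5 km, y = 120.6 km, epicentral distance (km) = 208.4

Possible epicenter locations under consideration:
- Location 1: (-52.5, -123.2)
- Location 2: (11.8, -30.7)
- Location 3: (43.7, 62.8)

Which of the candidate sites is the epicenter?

For each candidate, compare |candidate − station| to the reported distance:
Location 1: residuals MNV 109.7, BGU 34.6, ELK 56.7 → max 109.7 km
Location 2: residuals MNV 76.9, BGU 98.1, ELK 17.9 → max 98.1 km
Location 3: residuals MNV 0.0, BGU 0.0, ELK 0.0 → max 0.0 km
Only Location 3 has all residuals ≈ 0.

Location 3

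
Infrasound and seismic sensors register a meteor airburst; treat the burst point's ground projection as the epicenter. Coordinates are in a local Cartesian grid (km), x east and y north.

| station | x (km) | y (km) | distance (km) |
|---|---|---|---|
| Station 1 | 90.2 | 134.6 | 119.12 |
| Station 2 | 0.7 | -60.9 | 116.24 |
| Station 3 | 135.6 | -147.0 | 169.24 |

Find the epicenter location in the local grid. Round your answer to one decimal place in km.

Circle about each station: (x − 90.2)² + (y − 134.6)² = 119.12²; (x − 0.7)² + (y + 60.9)² = 116.24²; (x − 135.6)² + (y + 147.0)² = 169.24².
Subtracting the Station 1 equation from the Station 2 and Station 3 equations removes the quadratic terms:
-179.0 x − 391.0 y = -21866.06
90.8 x − 563.2 y = -709.44
Solving the 2×2 system: x ≈ 88.3, y ≈ 15.5 km.
Check against Station 1 (with the unrounded x, y): √((x − 90.2)²+(y − 134.6)²) = 119.12 ≈ 119.12 km. ✓

88.3 km east, 15.5 km north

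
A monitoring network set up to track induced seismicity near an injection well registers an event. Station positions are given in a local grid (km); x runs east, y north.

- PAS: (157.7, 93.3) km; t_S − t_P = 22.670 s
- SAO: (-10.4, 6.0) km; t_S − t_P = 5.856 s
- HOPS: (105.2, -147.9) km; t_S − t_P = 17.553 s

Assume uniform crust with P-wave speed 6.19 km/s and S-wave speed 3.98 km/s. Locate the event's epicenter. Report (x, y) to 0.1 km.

-57.5 km east, -39.2 km north

Distance from S−P lag: d = Δt · v_P v_S / (v_P − v_S) = Δt · (6.19·3.98)/(6.19−3.98) ≈ 11.1476·Δt.
So d_PAS = 252.72, d_SAO = 65.28, d_HOPS = 195.67 km.
Circle about each station: (x − 157.7)² + (y − 93.3)² = 252.72²; (x + 10.4)² + (y − 6.0)² = 65.28²; (x − 105.2)² + (y + 147.9)² = 195.67².
Subtracting the PAS equation from the SAO and HOPS equations removes the quadratic terms:
-336.2 x − 174.6 y = 26175.90
-105.0 x − 482.4 y = 24947.92
Solving the 2×2 system: x ≈ -57.5, y ≈ -39.2 km.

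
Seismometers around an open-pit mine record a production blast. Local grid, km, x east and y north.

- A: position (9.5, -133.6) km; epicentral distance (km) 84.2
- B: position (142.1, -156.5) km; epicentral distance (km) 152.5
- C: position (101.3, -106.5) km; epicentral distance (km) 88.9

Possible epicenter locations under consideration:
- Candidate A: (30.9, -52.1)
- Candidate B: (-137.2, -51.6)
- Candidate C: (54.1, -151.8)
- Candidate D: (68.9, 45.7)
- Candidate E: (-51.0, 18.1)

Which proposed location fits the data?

Candidate A

For each candidate, compare |candidate − station| to the reported distance:
Candidate A: residuals A 0.1, B 0.0, C 0.1 → max 0.1 km
Candidate B: residuals A 83.9, B 145.8, C 155.8 → max 155.8 km
Candidate C: residuals A 36.0, B 64.4, C 23.5 → max 64.4 km
Candidate D: residuals A 104.7, B 62.5, C 66.7 → max 104.7 km
Candidate E: residuals A 79.1, B 107.8, C 107.9 → max 107.9 km
Only Candidate A has all residuals ≈ 0.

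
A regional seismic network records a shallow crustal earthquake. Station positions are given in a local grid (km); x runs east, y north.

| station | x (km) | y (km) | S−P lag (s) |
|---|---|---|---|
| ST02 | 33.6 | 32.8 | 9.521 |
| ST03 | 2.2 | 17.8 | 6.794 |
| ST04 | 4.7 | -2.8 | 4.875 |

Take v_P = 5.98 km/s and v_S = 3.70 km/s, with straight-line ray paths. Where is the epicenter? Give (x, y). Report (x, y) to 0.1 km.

-14.8 km east, -45.9 km north

Distance from S−P lag: d = Δt · v_P v_S / (v_P − v_S) = Δt · (5.98·3.70)/(5.98−3.70) ≈ 9.7044·Δt.
So d_ST02 = 92.40, d_ST03 = 65.93, d_ST04 = 47.31 km.
Circle about each station: (x − 33.6)² + (y − 32.8)² = 92.40²; (x − 2.2)² + (y − 17.8)² = 65.93²; (x − 4.7)² + (y + 2.8)² = 47.31².
Subtracting pairs of circle equations eliminates x²+y² and gives linear equations (the radical axes):
-62.8 x − 30.0 y = 2307.88
-57.8 x − 71.2 y = 4124.65
Solving the 2×2 system: x ≈ -14.8, y ≈ -45.9 km.
Check against ST02 (with the unrounded x, y): √((x − 33.6)²+(y − 32.8)²) = 92.40 ≈ 92.40 km. ✓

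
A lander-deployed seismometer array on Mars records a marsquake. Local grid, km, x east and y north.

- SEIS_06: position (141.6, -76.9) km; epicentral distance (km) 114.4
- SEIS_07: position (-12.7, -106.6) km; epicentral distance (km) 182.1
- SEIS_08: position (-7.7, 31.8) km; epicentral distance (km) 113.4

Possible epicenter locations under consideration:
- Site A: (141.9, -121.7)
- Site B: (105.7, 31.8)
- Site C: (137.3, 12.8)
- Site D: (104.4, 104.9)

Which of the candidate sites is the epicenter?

Site B

For each candidate, compare |candidate − station| to the reported distance:
Site A: residuals SEIS_06 69.6, SEIS_07 26.8, SEIS_08 100.9 → max 100.9 km
Site B: residuals SEIS_06 0.1, SEIS_07 0.0, SEIS_08 0.0 → max 0.1 km
Site C: residuals SEIS_06 24.6, SEIS_07 9.6, SEIS_08 32.8 → max 32.8 km
Site D: residuals SEIS_06 71.2, SEIS_07 59.7, SEIS_08 20.4 → max 71.2 km
Only Site B has all residuals ≈ 0.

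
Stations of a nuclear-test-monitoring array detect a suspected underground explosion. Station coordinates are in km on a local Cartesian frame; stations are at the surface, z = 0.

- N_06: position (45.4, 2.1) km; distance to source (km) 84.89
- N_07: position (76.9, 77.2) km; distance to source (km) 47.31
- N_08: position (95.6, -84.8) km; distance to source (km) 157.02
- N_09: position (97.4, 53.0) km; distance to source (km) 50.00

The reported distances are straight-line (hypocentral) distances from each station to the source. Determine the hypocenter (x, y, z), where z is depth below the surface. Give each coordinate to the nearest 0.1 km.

Each station gives a sphere (x−x_i)² + (y−y_i)² + z² = d_i² (stations at z=0).
Subtracting the N_06 sphere from N_07 and N_08: z² cancels, leaving linear equations in x and y:
63.0 x + 150.2 y = 14775.96
100.4 x − 173.8 y = -3184.14
Solving: x ≈ 80.286, y ≈ 64.700 km (keep extra digits for the depth step; rounded: 80.3, 64.7).
Then from the N_06 sphere: z² = 84.89² − (x − 45.4)² − (y − 2.1)² with x = 80.286, y = 64.700, so z ≈ 45.503 ≈ 45.5 km.

x ≈ 80.3 km, y ≈ 64.7 km, depth ≈ 45.5 km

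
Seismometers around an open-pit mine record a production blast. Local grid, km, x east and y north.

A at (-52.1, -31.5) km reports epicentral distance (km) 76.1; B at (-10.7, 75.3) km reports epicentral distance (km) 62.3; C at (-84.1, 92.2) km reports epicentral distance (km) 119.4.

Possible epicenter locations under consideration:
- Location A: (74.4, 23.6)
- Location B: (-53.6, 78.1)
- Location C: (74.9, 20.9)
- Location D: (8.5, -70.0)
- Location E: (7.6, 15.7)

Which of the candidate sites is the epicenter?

Location E

For each candidate, compare |candidate − station| to the reported distance:
Location A: residuals A 61.9, B 37.3, C 53.3 → max 61.9 km
Location B: residuals A 33.5, B 19.3, C 85.8 → max 85.8 km
Location C: residuals A 61.3, B 39.1, C 54.9 → max 61.3 km
Location D: residuals A 4.3, B 84.3, C 67.4 → max 84.3 km
Location E: residuals A 0.0, B 0.0, C 0.0 → max 0.0 km
Only Location E has all residuals ≈ 0.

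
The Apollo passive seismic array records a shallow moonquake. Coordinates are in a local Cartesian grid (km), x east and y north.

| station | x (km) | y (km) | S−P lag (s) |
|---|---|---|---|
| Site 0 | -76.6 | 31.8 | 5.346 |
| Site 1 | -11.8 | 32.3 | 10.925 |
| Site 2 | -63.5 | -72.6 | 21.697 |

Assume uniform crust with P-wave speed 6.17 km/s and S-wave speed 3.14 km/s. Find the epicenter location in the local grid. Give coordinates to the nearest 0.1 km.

Distance from S−P lag: d = Δt · v_P v_S / (v_P − v_S) = Δt · (6.17·3.14)/(6.17−3.14) ≈ 6.3940·Δt.
So d_Site 0 = 34.18, d_Site 1 = 69.85, d_Site 2 = 138.73 km.
Circle about each station: (x + 76.6)² + (y − 31.8)² = 34.18²; (x + 11.8)² + (y − 32.3)² = 69.85²; (x + 63.5)² + (y + 72.6)² = 138.73².
Subtracting the Site 0 equation from the Site 1 and Site 2 equations removes the quadratic terms:
129.6 x + 1.0 y = -9407.02
26.2 x − 208.8 y = -15653.53
Solving the 2×2 system: x ≈ -73.1, y ≈ 65.8 km.

x ≈ -73.1 km, y ≈ 65.8 km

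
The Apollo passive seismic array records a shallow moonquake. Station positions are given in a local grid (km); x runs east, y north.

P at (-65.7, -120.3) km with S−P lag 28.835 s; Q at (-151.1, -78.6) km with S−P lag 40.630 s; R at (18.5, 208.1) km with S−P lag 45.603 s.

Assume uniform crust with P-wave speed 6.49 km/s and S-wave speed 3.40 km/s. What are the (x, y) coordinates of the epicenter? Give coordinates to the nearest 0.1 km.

(138.6, -94.6)

Distance from S−P lag: d = Δt · v_P v_S / (v_P − v_S) = Δt · (6.49·3.40)/(6.49−3.40) ≈ 7.1411·Δt.
So d_P = 205.91, d_Q = 290.14, d_R = 325.66 km.
Circle about each station: (x + 65.7)² + (y + 120.3)² = 205.91²; (x + 151.1)² + (y + 78.6)² = 290.14²; (x − 18.5)² + (y − 208.1)² = 325.66².
Subtracting pairs of circle equations eliminates x²+y² and gives linear equations (the radical axes):
-170.8 x + 83.4 y = -31561.70
168.4 x + 656.8 y = -38796.23
Solving the 2×2 system: x ≈ 138.6, y ≈ -94.6 km.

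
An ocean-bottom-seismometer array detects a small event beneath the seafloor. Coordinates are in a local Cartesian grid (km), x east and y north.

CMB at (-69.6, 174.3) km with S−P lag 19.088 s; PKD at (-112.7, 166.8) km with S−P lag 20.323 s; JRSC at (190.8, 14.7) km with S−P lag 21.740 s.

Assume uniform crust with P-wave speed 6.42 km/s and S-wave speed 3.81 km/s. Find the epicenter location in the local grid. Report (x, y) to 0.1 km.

Distance from S−P lag: d = Δt · v_P v_S / (v_P − v_S) = Δt · (6.42·3.81)/(6.42−3.81) ≈ 9.3717·Δt.
So d_CMB = 178.89, d_PKD = 190.46, d_JRSC = 203.74 km.
Circle about each station: (x + 69.6)² + (y − 174.3)² = 178.89²; (x + 112.7)² + (y − 166.8)² = 190.46²; (x − 190.8)² + (y − 14.7)² = 203.74².
Subtracting pairs of circle equations eliminates x²+y² and gives linear equations (the radical axes):
-86.2 x − 15.0 y = 1025.50
520.8 x − 319.2 y = -8112.28
Solving the 2×2 system: x ≈ -12.7, y ≈ 4.7 km.

-12.7 km east, 4.7 km north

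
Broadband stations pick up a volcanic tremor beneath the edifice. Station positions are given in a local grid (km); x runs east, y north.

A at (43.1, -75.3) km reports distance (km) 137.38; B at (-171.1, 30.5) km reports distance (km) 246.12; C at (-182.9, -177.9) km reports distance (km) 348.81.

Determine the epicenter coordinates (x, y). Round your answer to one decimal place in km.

(73.4, 58.7)

Circle about each station: (x − 43.1)² + (y + 75.3)² = 137.38²; (x + 171.1)² + (y − 30.5)² = 246.12²; (x + 182.9)² + (y + 177.9)² = 348.81².
Subtracting the A equation from the B and C equations removes the quadratic terms:
-428.4 x + 211.6 y = -19024.03
-452.0 x − 205.2 y = -45222.03
Solving the 2×2 system: x ≈ 73.4, y ≈ 58.7 km.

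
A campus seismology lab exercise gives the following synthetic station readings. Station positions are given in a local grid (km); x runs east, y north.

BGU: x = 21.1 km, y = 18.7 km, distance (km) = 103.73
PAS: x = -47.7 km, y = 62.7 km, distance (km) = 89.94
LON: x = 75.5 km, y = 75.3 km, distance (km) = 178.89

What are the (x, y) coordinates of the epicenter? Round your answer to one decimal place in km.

Circle about each station: (x − 21.1)² + (y − 18.7)² = 103.73²; (x + 47.7)² + (y − 62.7)² = 89.94²; (x − 75.5)² + (y − 75.3)² = 178.89².
Subtracting the BGU equation from the PAS and LON equations removes the quadratic terms:
-137.6 x + 88.0 y = 8082.39
108.8 x + 113.2 y = -10666.28
Solving the 2×2 system: x ≈ -73.7, y ≈ -23.4 km.

(-73.7, -23.4)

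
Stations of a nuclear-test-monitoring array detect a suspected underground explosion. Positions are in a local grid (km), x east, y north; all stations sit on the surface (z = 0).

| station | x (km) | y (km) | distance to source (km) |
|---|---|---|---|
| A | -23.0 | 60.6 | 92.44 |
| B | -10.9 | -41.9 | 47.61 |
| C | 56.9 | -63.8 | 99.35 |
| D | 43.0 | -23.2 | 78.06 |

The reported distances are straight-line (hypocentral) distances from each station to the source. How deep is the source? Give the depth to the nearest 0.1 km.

Each station gives a sphere (x−x_i)² + (y−y_i)² + z² = d_i² (stations at z=0).
Subtracting the A sphere from B and C: z² cancels, leaving linear equations in x and y:
24.2 x − 205.0 y = 3951.50
159.8 x − 248.8 y = 1781.42
Solving: x ≈ -23.111, y ≈ -22.004 km (keep extra digits for the depth step; rounded: -23.1, -22.0).
Then from the A sphere: z² = 92.44² − (x + 23.0)² − (y − 60.6)² with x = -23.111, y = -22.004, so z ≈ 41.494 ≈ 41.5 km.

depth ≈ 41.5 km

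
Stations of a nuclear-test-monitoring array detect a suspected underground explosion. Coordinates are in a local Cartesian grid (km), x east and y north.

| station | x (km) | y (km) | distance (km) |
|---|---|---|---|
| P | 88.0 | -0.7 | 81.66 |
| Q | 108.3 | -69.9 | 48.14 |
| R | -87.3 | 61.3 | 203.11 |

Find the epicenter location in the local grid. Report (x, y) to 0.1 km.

(60.8, -77.7)

Circle about each station: (x − 88.0)² + (y + 0.7)² = 81.66²; (x − 108.3)² + (y + 69.9)² = 48.14²; (x + 87.3)² + (y − 61.3)² = 203.11².
Subtracting the P equation from the Q and R equations removes the quadratic terms:
40.6 x − 138.4 y = 13221.31
-350.6 x + 124.0 y = -30950.83
Solving the 2×2 system: x ≈ 60.8, y ≈ -77.7 km.
Check against P (with the unrounded x, y): √((x − 88.0)²+(y + 0.7)²) = 81.66 ≈ 81.66 km. ✓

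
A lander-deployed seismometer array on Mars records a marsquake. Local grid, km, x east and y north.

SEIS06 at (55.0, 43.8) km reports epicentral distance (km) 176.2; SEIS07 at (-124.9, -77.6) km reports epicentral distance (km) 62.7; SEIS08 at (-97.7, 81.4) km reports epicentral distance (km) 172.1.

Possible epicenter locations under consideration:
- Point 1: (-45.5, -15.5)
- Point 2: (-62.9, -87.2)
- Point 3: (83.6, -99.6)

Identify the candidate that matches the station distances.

For each candidate, compare |candidate − station| to the reported distance:
Point 1: residuals SEIS06 59.5, SEIS07 38.1, SEIS08 62.0 → max 62.0 km
Point 2: residuals SEIS06 0.0, SEIS07 0.0, SEIS08 0.1 → max 0.1 km
Point 3: residuals SEIS06 30.0, SEIS07 147.0, SEIS08 84.1 → max 147.0 km
Only Point 2 has all residuals ≈ 0.

Point 2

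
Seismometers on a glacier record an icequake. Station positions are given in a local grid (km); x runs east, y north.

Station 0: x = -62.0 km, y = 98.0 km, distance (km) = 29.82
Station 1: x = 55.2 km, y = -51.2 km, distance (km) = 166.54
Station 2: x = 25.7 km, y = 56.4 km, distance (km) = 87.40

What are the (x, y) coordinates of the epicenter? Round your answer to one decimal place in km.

Circle about each station: (x + 62.0)² + (y − 98.0)² = 29.82²; (x − 55.2)² + (y + 51.2)² = 166.54²; (x − 25.7)² + (y − 56.4)² = 87.40².
Subtracting the Station 0 equation from the Station 1 and Station 2 equations removes the quadratic terms:
234.4 x − 298.4 y = -34625.86
175.4 x − 83.2 y = -16356.08
Solving the 2×2 system: x ≈ -60.9, y ≈ 68.2 km.
Check against Station 0 (with the unrounded x, y): √((x + 62.0)²+(y − 98.0)²) = 29.82 ≈ 29.82 km. ✓

-60.9 km east, 68.2 km north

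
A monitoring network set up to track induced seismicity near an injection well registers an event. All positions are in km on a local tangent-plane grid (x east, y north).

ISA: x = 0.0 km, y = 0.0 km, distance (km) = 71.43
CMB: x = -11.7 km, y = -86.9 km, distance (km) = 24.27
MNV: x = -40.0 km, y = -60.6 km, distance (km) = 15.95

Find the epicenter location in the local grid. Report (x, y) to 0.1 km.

(-25.3, -66.8)

Circle about each station: x² + y² = 71.43²; (x + 11.7)² + (y + 86.9)² = 24.27²; (x + 40.0)² + (y + 60.6)² = 15.95².
Subtracting the ISA equation from the CMB and MNV equations removes the quadratic terms:
-23.4 x − 173.8 y = 12201.71
-80.0 x − 121.2 y = 10120.20
Solving the 2×2 system: x ≈ -25.3, y ≈ -66.8 km.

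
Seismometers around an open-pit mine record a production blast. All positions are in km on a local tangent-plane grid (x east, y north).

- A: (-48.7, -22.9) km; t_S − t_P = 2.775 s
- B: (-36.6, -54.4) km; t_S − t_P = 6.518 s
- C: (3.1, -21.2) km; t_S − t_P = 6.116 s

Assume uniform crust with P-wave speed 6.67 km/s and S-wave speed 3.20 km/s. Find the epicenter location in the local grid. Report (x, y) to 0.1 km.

(-33.9, -14.4)

Distance from S−P lag: d = Δt · v_P v_S / (v_P − v_S) = Δt · (6.67·3.20)/(6.67−3.20) ≈ 6.1510·Δt.
So d_A = 17.07, d_B = 40.09, d_C = 37.62 km.
Circle about each station: (x + 48.7)² + (y + 22.9)² = 17.07²; (x + 36.6)² + (y + 54.4)² = 40.09²; (x − 3.1)² + (y + 21.2)² = 37.62².
Subtracting the A equation from the B and C equations removes the quadratic terms:
24.2 x − 63.0 y = 87.00
103.6 x + 3.4 y = -3560.93
Solving the 2×2 system: x ≈ -33.9, y ≈ -14.4 km.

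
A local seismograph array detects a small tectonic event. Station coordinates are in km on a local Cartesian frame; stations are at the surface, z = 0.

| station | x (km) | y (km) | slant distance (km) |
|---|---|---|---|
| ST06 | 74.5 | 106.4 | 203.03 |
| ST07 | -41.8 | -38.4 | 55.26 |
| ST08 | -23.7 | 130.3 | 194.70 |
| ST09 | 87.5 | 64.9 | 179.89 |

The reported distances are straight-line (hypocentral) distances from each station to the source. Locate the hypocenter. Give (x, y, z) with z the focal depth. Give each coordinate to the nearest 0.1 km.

(-34.2, -57.2, 51.4)

Each station gives a sphere (x−x_i)² + (y−y_i)² + z² = d_i² (stations at z=0).
Subtracting the ST06 sphere from ST07 and ST08: z² cancels, leaving linear equations in x and y:
-232.6 x − 289.6 y = 24518.10
-196.4 x + 47.8 y = 3981.66
Solving: x ≈ -34.194, y ≈ -57.198 km (keep extra digits for the depth step; rounded: -34.2, -57.2).
Then from the ST06 sphere: z² = 203.03² − (x − 74.5)² − (y − 106.4)² with x = -34.194, y = -57.198, so z ≈ 51.405 ≈ 51.4 km.
Check against ST09 (with the unrounded solution): distance 179.89 ≈ 179.89 km. ✓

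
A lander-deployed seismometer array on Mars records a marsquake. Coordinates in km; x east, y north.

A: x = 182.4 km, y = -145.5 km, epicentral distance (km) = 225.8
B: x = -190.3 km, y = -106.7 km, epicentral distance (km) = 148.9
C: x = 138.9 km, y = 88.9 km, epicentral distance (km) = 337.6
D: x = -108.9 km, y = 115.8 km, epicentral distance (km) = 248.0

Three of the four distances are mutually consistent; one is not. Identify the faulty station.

Solve using three stations at a time. Using A, B, D (subtract circle equations pairwise → linear system) gives (x, y) ≈ (-42.3, -123.1).
Distances from that point to each station vs reported:
  A: calculated 225.8 vs reported 225.8 → residual 0.0 km
  B: calculated 148.9 vs reported 148.9 → residual 0.0 km
  C: calculated 278.9 vs reported 337.6 → residual 58.7 km
  D: calculated 248.0 vs reported 248.0 → residual 0.0 km
A, B, D are mutually consistent (residuals ≈ 0); C is off by 58.7 km.

C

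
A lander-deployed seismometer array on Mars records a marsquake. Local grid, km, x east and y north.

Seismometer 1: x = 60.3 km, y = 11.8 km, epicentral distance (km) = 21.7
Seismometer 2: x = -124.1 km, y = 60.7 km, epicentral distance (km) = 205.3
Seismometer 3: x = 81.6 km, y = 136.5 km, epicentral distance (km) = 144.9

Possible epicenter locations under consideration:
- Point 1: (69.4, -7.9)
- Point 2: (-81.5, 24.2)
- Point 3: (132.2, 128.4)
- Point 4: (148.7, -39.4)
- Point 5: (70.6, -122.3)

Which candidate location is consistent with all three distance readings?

Point 1

For each candidate, compare |candidate − station| to the reported distance:
Point 1: residuals Seismometer 1 0.0, Seismometer 2 0.0, Seismometer 3 0.0 → max 0.0 km
Point 2: residuals Seismometer 1 120.6, Seismometer 2 149.2, Seismometer 3 53.1 → max 149.2 km
Point 3: residuals Seismometer 1 115.3, Seismometer 2 59.8, Seismometer 3 93.7 → max 115.3 km
Point 4: residuals Seismometer 1 80.5, Seismometer 2 85.3, Seismometer 3 43.4 → max 85.3 km
Point 5: residuals Seismometer 1 112.8, Seismometer 2 61.9, Seismometer 3 114.1 → max 114.1 km
Only Point 1 has all residuals ≈ 0.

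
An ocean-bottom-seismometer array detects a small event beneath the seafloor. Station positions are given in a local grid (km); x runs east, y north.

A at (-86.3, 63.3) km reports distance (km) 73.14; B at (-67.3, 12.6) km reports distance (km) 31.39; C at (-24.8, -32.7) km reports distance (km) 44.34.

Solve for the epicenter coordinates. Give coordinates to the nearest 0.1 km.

-36.0 km east, 10.2 km north

Circle about each station: (x + 86.3)² + (y − 63.3)² = 73.14²; (x + 67.3)² + (y − 12.6)² = 31.39²; (x + 24.8)² + (y + 32.7)² = 44.34².
Subtracting pairs of circle equations eliminates x²+y² and gives linear equations (the radical axes):
38.0 x − 101.4 y = -2402.40
123.0 x − 192.0 y = -6386.83
Solving the 2×2 system: x ≈ -36.0, y ≈ 10.2 km.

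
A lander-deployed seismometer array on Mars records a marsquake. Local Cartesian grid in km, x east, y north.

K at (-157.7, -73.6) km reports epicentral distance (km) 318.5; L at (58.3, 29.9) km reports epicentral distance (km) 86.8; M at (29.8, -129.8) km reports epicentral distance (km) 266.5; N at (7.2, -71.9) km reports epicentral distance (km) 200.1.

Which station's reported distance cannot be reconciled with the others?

M

Solve using three stations at a time. Using K, L, N (subtract circle equations pairwise → linear system) gives (x, y) ≈ (109.1, 100.3).
Distances from that point to each station vs reported:
  K: calculated 318.5 vs reported 318.5 → residual 0.0 km
  L: calculated 86.8 vs reported 86.8 → residual 0.0 km
  M: calculated 243.4 vs reported 266.5 → residual 23.1 km
  N: calculated 200.1 vs reported 200.1 → residual 0.0 km
K, L, N are mutually consistent (residuals ≈ 0); M is off by 23.1 km.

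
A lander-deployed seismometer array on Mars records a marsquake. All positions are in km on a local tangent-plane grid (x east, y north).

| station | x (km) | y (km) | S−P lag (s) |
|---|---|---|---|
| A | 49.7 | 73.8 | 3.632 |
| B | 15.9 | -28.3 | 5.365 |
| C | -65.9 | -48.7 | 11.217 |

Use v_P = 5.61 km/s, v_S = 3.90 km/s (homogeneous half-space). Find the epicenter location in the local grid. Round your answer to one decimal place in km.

Distance from S−P lag: d = Δt · v_P v_S / (v_P − v_S) = Δt · (5.61·3.90)/(5.61−3.90) ≈ 12.7947·Δt.
So d_A = 46.47, d_B = 68.64, d_C = 143.52 km.
Circle about each station: (x − 49.7)² + (y − 73.8)² = 46.47²; (x − 15.9)² + (y + 28.3)² = 68.64²; (x + 65.9)² + (y + 48.7)² = 143.52².
Subtracting pairs of circle equations eliminates x²+y² and gives linear equations (the radical axes):
-67.6 x − 204.2 y = -9414.82
-231.2 x − 245.0 y = -19640.56
Solving the 2×2 system: x ≈ 55.6, y ≈ 27.7 km.
Check against A (with the unrounded x, y): √((x − 49.7)²+(y − 73.8)²) = 46.47 ≈ 46.47 km. ✓

(55.6, 27.7)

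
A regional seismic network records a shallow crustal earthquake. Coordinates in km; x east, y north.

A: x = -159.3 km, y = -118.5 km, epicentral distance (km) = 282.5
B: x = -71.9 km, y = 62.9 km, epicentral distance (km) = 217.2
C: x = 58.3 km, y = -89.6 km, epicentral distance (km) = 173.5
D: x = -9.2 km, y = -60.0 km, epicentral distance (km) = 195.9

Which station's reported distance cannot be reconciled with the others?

Solve using three stations at a time. Using B, C, D (subtract circle equations pairwise → linear system) gives (x, y) ≈ (145.1, 60.4).
Distances from that point to each station vs reported:
  A: calculated 353.1 vs reported 282.5 → residual 70.6 km
  B: calculated 217.0 vs reported 217.2 → residual 0.2 km
  C: calculated 173.3 vs reported 173.5 → residual 0.2 km
  D: calculated 195.7 vs reported 195.9 → residual 0.2 km
B, C, D are mutually consistent (residuals ≈ 0); A is off by 70.6 km.

A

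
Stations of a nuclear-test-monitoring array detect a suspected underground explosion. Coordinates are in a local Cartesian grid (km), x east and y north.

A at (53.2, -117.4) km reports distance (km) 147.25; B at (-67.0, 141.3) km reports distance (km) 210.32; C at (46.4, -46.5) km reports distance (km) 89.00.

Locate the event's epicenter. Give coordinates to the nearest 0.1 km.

Circle about each station: (x − 53.2)² + (y + 117.4)² = 147.25²; (x + 67.0)² + (y − 141.3)² = 210.32²; (x − 46.4)² + (y + 46.5)² = 89.00².
Subtracting pairs of circle equations eliminates x²+y² and gives linear equations (the radical axes):
-240.4 x + 517.4 y = -14710.25
-13.6 x + 141.8 y = 1463.77
Solving the 2×2 system: x ≈ 105.1, y ≈ 20.4 km.
Check against A (with the unrounded x, y): √((x − 53.2)²+(y + 117.4)²) = 147.25 ≈ 147.25 km. ✓

x ≈ 105.1 km, y ≈ 20.4 km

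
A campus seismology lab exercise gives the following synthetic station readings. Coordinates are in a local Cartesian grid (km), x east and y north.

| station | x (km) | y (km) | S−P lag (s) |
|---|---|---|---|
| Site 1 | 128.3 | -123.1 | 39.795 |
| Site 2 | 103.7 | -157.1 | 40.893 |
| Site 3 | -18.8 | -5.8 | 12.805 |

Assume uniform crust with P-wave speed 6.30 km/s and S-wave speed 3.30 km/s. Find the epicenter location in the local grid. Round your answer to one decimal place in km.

x ≈ -76.4 km, y ≈ 61.7 km

Distance from S−P lag: d = Δt · v_P v_S / (v_P − v_S) = Δt · (6.30·3.30)/(6.30−3.30) ≈ 6.9300·Δt.
So d_Site 1 = 275.78, d_Site 2 = 283.39, d_Site 3 = 88.74 km.
Circle about each station: (x − 128.3)² + (y + 123.1)² = 275.78²; (x − 103.7)² + (y + 157.1)² = 283.39²; (x + 18.8)² + (y + 5.8)² = 88.74².
Subtracting the Site 1 equation from the Site 2 and Site 3 equations removes the quadratic terms:
-49.2 x − 68.0 y = -435.68
-294.2 x + 234.6 y = 36952.40
Solving the 2×2 system: x ≈ -76.4, y ≈ 61.7 km.
Check against Site 1 (with the unrounded x, y): √((x − 128.3)²+(y + 123.1)²) = 275.78 ≈ 275.78 km. ✓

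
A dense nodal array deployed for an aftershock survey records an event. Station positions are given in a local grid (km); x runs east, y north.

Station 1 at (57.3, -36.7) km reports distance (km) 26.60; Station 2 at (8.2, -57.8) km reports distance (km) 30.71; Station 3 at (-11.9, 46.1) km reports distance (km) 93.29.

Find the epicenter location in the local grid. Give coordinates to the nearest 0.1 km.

(30.7, -36.9)

Circle about each station: (x − 57.3)² + (y + 36.7)² = 26.60²; (x − 8.2)² + (y + 57.8)² = 30.71²; (x + 11.9)² + (y − 46.1)² = 93.29².
Subtracting the Station 1 equation from the Station 2 and Station 3 equations removes the quadratic terms:
-98.2 x − 42.2 y = -1457.64
-138.4 x + 165.6 y = -10358.82
Solving the 2×2 system: x ≈ 30.7, y ≈ -36.9 km.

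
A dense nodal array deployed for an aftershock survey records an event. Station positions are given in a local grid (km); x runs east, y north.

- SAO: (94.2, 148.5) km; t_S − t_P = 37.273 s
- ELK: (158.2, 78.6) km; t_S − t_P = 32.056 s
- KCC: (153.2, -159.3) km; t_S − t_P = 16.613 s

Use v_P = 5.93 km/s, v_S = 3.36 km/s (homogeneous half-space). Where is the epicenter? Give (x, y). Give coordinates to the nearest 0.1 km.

x ≈ 27.2 km, y ≈ -132.6 km

Distance from S−P lag: d = Δt · v_P v_S / (v_P − v_S) = Δt · (5.93·3.36)/(5.93−3.36) ≈ 7.7528·Δt.
So d_SAO = 288.97, d_ELK = 248.53, d_KCC = 128.80 km.
Circle about each station: (x − 94.2)² + (y − 148.5)² = 288.97²; (x − 158.2)² + (y − 78.6)² = 248.53²; (x − 153.2)² + (y + 159.3)² = 128.80².
Subtracting the SAO equation from the ELK and KCC equations removes the quadratic terms:
128.0 x − 139.8 y = 22015.81
118.0 x − 615.6 y = 84835.06
Solving the 2×2 system: x ≈ 27.2, y ≈ -132.6 km.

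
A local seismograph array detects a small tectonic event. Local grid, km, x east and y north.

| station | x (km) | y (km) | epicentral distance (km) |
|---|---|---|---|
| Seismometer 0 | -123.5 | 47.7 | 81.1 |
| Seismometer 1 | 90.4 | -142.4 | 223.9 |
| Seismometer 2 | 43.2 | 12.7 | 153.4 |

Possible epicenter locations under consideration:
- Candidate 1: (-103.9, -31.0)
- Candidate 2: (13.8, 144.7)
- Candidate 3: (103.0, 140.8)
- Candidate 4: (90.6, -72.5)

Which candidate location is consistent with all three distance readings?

For each candidate, compare |candidate − station| to the reported distance:
Candidate 1: residuals Seismometer 0 0.0, Seismometer 1 0.1, Seismometer 2 0.1 → max 0.1 km
Candidate 2: residuals Seismometer 0 87.0, Seismometer 1 73.2, Seismometer 2 18.2 → max 87.0 km
Candidate 3: residuals Seismometer 0 163.8, Seismometer 1 59.6, Seismometer 2 12.0 → max 163.8 km
Candidate 4: residuals Seismometer 0 164.4, Seismometer 1 154.0, Seismometer 2 55.9 → max 164.4 km
Only Candidate 1 has all residuals ≈ 0.

Candidate 1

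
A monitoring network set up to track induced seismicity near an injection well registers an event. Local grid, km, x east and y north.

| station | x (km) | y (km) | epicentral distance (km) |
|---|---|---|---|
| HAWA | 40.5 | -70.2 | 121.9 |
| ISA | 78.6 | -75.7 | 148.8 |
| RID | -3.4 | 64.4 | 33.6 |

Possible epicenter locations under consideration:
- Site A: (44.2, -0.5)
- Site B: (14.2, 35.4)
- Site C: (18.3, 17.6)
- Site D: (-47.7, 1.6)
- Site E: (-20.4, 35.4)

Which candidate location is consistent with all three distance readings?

Site E

For each candidate, compare |candidate − station| to the reported distance:
Site A: residuals HAWA 52.1, ISA 66.1, RID 46.9 → max 66.1 km
Site B: residuals HAWA 13.1, ISA 20.4, RID 0.3 → max 20.4 km
Site C: residuals HAWA 31.3, ISA 37.7, RID 18.0 → max 37.7 km
Site D: residuals HAWA 8.2, ISA 0.7, RID 43.3 → max 43.3 km
Site E: residuals HAWA 0.0, ISA 0.0, RID 0.0 → max 0.0 km
Only Site E has all residuals ≈ 0.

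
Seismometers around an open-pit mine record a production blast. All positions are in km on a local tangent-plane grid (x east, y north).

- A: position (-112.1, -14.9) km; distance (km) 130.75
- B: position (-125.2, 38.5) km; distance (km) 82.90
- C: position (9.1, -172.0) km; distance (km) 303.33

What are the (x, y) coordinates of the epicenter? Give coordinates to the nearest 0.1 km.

Circle about each station: (x + 112.1)² + (y + 14.9)² = 130.75²; (x + 125.2)² + (y − 38.5)² = 82.90²; (x − 9.1)² + (y + 172.0)² = 303.33².
Subtracting pairs of circle equations eliminates x²+y² and gives linear equations (the radical axes):
-26.2 x + 106.8 y = 14592.02
242.4 x − 314.2 y = -58035.14
Solving the 2×2 system: x ≈ -91.4, y ≈ 114.2 km.
Check against A (with the unrounded x, y): √((x + 112.1)²+(y + 14.9)²) = 130.77 ≈ 130.75 km. ✓

(-91.4, 114.2)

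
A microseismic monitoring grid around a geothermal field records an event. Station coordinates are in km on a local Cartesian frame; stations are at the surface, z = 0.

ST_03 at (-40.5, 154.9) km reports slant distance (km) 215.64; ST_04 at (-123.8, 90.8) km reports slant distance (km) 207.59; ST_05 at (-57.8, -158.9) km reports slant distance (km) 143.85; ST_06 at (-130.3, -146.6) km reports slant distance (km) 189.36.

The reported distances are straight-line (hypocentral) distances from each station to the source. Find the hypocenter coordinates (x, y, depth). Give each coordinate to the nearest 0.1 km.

Each station gives a sphere (x−x_i)² + (y−y_i)² + z² = d_i² (stations at z=0).
Subtracting the ST_03 sphere from ST_04 and ST_05: z² cancels, leaving linear equations in x and y:
-166.6 x − 128.2 y = 1343.82
-34.6 x − 627.6 y = 28763.58
Solving: x ≈ 28.406, y ≈ -47.397 km (keep extra digits for the depth step; rounded: 28.4, -47.4).
Then from the ST_03 sphere: z² = 215.64² − (x + 40.5)² − (y − 154.9)² with x = 28.406, y = -47.397, so z ≈ 28.784 ≈ 28.8 km.

(28.4, -47.4, 28.8)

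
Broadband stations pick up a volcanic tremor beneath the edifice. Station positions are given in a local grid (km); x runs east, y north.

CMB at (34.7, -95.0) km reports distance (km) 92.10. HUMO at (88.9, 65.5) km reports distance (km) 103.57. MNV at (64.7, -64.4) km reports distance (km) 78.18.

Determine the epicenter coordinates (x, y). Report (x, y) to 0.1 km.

13.4 km east, -5.4 km north

Circle about each station: (x − 34.7)² + (y + 95.0)² = 92.10²; (x − 88.9)² + (y − 65.5)² = 103.57²; (x − 64.7)² + (y + 64.4)² = 78.18².
Subtracting the CMB equation from the HUMO and MNV equations removes the quadratic terms:
108.4 x + 321.0 y = -279.96
60.0 x + 61.2 y = 474.66
Solving the 2×2 system: x ≈ 13.4, y ≈ -5.4 km.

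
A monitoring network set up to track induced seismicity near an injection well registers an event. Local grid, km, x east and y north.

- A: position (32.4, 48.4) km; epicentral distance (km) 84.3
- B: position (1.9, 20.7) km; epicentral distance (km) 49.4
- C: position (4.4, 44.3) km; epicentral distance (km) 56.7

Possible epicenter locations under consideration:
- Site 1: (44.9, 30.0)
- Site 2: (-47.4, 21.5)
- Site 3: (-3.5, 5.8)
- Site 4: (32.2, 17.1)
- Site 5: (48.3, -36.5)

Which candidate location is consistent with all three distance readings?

For each candidate, compare |candidate − station| to the reported distance:
Site 1: residuals A 62.1, B 5.4, C 13.7 → max 62.1 km
Site 2: residuals A 0.1, B 0.1, C 0.1 → max 0.1 km
Site 3: residuals A 28.6, B 33.6, C 17.4 → max 33.6 km
Site 4: residuals A 53.0, B 18.9, C 17.8 → max 53.0 km
Site 5: residuals A 2.1, B 24.3, C 35.3 → max 35.3 km
Only Site 2 has all residuals ≈ 0.

Site 2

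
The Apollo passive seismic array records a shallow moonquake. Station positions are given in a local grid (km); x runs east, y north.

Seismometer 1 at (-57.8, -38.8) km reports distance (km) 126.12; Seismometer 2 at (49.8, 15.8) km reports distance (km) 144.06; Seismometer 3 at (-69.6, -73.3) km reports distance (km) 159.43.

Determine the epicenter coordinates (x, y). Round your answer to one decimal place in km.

x ≈ -76.0 km, y ≈ 86.0 km

Circle about each station: (x + 57.8)² + (y + 38.8)² = 126.12²; (x − 49.8)² + (y − 15.8)² = 144.06²; (x + 69.6)² + (y + 73.3)² = 159.43².
Subtracting pairs of circle equations eliminates x²+y² and gives linear equations (the radical axes):
215.2 x + 109.2 y = -6963.63
-23.6 x − 69.0 y = -4140.90
Solving the 2×2 system: x ≈ -76.0, y ≈ 86.0 km.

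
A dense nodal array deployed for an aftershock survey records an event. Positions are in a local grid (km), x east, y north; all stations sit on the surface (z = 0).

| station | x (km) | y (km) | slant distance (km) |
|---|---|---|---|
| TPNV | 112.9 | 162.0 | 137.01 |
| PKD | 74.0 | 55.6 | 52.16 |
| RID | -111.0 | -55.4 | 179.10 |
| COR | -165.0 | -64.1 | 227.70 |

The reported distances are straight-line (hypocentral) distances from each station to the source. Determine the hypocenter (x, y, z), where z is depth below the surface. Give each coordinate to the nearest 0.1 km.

Each station gives a sphere (x−x_i)² + (y−y_i)² + z² = d_i² (stations at z=0).
Subtracting the TPNV sphere from PKD and RID: z² cancels, leaving linear equations in x and y:
-77.8 x − 212.8 y = -14371.98
-447.8 x − 434.8 y = -36905.32
Solving: x ≈ 26.105, y ≈ 57.994 km (keep extra digits for the depth step; rounded: 26.1, 58.0).
Then from the TPNV sphere: z² = 137.01² − (x − 112.9)² − (y − 162.0)² with x = 26.105, y = 57.994, so z ≈ 20.521 ≈ 20.5 km.
Check against COR (with the unrounded solution): distance 227.70 ≈ 227.70 km. ✓

x ≈ 26.1 km, y ≈ 58.0 km, depth ≈ 20.5 km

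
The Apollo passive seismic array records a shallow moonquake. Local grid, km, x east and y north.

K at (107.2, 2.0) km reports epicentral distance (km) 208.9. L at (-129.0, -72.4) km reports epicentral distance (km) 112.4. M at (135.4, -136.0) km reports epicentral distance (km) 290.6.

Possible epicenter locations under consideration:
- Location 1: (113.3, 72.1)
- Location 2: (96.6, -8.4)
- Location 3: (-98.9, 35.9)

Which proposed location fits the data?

For each candidate, compare |candidate − station| to the reported distance:
Location 1: residuals K 138.5, L 169.7, M 81.3 → max 169.7 km
Location 2: residuals K 194.1, L 122.1, M 157.2 → max 194.1 km
Location 3: residuals K 0.0, L 0.0, M 0.0 → max 0.0 km
Only Location 3 has all residuals ≈ 0.

Location 3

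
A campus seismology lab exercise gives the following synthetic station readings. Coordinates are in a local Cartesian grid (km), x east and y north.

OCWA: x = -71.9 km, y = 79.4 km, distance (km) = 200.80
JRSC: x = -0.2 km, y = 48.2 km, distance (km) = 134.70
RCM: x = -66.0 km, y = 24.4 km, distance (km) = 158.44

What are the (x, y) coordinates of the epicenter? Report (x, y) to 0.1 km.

59.2 km east, -72.7 km north

Circle about each station: (x + 71.9)² + (y − 79.4)² = 200.80²; (x + 0.2)² + (y − 48.2)² = 134.70²; (x + 66.0)² + (y − 24.4)² = 158.44².
Subtracting the OCWA equation from the JRSC and RCM equations removes the quadratic terms:
143.4 x − 62.4 y = 13025.86
11.8 x − 110.0 y = 8694.80
Solving the 2×2 system: x ≈ 59.2, y ≈ -72.7 km.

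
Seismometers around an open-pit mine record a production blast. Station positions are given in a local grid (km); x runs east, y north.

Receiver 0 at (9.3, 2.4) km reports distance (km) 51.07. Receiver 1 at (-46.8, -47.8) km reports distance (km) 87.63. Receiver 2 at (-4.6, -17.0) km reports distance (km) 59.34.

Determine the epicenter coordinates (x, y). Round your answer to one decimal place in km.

x ≈ -27.6 km, y ≈ 37.7 km

Circle about each station: (x − 9.3)² + (y − 2.4)² = 51.07²; (x + 46.8)² + (y + 47.8)² = 87.63²; (x + 4.6)² + (y + 17.0)² = 59.34².
Subtracting the Receiver 0 equation from the Receiver 1 and Receiver 2 equations removes the quadratic terms:
-112.2 x − 100.4 y = -688.04
-27.8 x − 38.8 y = -695.18
Solving the 2×2 system: x ≈ -27.6, y ≈ 37.7 km.
Check against Receiver 0 (with the unrounded x, y): √((x − 9.3)²+(y − 2.4)²) = 51.05 ≈ 51.07 km. ✓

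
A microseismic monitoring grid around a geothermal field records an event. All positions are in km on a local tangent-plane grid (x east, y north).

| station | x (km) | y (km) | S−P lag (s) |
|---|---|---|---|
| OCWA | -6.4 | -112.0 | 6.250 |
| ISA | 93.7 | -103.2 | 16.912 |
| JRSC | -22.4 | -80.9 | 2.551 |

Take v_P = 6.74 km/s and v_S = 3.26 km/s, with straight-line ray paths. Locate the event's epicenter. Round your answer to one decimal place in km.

Distance from S−P lag: d = Δt · v_P v_S / (v_P − v_S) = Δt · (6.74·3.26)/(6.74−3.26) ≈ 6.3139·Δt.
So d_OCWA = 39.46, d_ISA = 106.78, d_JRSC = 16.11 km.
Circle about each station: (x + 6.4)² + (y + 112.0)² = 39.46²; (x − 93.7)² + (y + 103.2)² = 106.78²; (x + 22.4)² + (y + 80.9)² = 16.11².
Subtracting pairs of circle equations eliminates x²+y² and gives linear equations (the radical axes):
200.2 x + 17.6 y = -2999.91
-32.0 x + 62.2 y = -4240.83
Solving the 2×2 system: x ≈ -8.6, y ≈ -72.6 km.

(-8.6, -72.6)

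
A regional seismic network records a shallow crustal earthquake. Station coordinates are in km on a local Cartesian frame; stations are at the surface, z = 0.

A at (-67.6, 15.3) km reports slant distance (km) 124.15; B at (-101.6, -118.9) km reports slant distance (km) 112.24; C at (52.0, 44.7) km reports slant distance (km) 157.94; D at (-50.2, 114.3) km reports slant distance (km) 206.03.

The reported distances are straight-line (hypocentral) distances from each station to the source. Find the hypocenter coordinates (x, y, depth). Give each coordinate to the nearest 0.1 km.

x ≈ -21.0 km, y ≈ -78.4 km, depth ≈ 66.8 km

Each station gives a sphere (x−x_i)² + (y−y_i)² + z² = d_i² (stations at z=0).
Subtracting the A sphere from B and C: z² cancels, leaving linear equations in x and y:
-68.0 x − 268.4 y = 22471.32
239.2 x + 58.8 y = -9633.58
Solving: x ≈ -21.001, y ≈ -78.403 km (keep extra digits for the depth step; rounded: -21.0, -78.4).
Then from the A sphere: z² = 124.15² − (x + 67.6)² − (y − 15.3)² with x = -21.001, y = -78.403, so z ≈ 66.794 ≈ 66.8 km.
Check against D (with the unrounded solution): distance 206.03 ≈ 206.03 km. ✓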